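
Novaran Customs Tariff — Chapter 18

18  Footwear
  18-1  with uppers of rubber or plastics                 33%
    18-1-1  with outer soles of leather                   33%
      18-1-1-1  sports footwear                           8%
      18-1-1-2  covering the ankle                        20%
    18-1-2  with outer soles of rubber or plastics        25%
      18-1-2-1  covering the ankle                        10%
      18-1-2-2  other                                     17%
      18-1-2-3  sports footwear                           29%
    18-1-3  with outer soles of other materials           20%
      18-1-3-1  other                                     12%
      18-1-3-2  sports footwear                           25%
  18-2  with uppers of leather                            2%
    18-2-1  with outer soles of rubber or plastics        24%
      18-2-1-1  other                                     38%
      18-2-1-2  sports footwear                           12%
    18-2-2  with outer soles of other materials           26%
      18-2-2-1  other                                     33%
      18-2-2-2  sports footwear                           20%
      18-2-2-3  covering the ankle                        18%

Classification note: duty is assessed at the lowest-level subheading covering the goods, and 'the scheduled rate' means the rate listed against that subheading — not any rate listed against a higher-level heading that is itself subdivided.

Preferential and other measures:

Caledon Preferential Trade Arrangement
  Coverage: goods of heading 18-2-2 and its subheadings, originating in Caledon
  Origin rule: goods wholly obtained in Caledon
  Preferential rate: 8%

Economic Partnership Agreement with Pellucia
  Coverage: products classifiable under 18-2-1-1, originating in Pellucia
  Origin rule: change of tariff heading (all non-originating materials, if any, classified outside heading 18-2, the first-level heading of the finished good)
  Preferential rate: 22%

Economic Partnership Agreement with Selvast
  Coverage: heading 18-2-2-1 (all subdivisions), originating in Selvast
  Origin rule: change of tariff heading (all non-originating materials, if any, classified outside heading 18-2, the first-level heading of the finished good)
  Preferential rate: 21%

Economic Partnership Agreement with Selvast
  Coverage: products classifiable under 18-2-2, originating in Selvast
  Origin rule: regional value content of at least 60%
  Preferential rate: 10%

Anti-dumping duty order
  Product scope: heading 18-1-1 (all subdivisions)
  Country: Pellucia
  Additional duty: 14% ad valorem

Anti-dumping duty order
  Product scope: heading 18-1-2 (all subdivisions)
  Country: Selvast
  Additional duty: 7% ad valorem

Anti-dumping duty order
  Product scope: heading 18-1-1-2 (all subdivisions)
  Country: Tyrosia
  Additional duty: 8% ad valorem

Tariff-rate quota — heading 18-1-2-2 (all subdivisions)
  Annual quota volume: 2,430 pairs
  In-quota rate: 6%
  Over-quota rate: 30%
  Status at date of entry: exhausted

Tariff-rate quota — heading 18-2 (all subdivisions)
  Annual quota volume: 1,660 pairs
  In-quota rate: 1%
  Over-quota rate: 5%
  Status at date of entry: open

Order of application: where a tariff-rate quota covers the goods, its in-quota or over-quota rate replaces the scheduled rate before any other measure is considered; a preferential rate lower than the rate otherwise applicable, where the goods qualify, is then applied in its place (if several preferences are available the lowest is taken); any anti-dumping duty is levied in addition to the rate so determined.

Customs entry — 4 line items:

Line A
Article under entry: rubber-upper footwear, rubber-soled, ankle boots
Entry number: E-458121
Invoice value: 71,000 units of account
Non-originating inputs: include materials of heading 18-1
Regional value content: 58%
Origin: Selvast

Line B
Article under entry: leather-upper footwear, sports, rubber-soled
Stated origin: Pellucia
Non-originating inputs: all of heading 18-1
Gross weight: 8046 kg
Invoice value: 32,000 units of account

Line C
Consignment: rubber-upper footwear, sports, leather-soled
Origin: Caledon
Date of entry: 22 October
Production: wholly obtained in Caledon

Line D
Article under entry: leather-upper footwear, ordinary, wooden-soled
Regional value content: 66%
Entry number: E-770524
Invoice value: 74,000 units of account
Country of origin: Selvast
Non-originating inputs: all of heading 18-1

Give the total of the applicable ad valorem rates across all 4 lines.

27%

Line A: rubber-upper → 18-1; rubber-soled → 18-1-2; ankle boots → 18-1-2-1. Scheduled 10%. Selvast agreement on 18-2-2-1: 18-1-2-1 not covered; Selvast agreement on 18-2-2: 18-1-2-1 not covered; anti-dumping (Selvast, 18-1-2): +7%; total 10% + 7% = 17%. → 17%.
Line B: leather-upper → 18-2; rubber-soled → 18-2-1; sports → 18-2-1-2. Scheduled 12%. quota on 18-2 open → in-quota 1%; Pellucia agreement on 18-2-1-1: 18-2-1-2 not covered. → 1%.
Line C: rubber-upper → 18-1; leather-soled → 18-1-1; sports → 18-1-1-1. Scheduled 8%. Caledon agreement on 18-2-2: 18-1-1-1 not covered. → 8%.
Line D: leather-upper → 18-2; wooden-soled → 18-2-2; ordinary → 18-2-2-1. Scheduled 33%. quota on 18-2 open → in-quota 1%; Selvast agreement on 18-2-2-1: CTH met → 21% available; Selvast agreement on 18-2-2: RVC ≥ 60% → 10% available; preference 10% not lower than 1% → no reduction. → 1%.
Sum: 17% + 1% + 8% + 1% = 27%.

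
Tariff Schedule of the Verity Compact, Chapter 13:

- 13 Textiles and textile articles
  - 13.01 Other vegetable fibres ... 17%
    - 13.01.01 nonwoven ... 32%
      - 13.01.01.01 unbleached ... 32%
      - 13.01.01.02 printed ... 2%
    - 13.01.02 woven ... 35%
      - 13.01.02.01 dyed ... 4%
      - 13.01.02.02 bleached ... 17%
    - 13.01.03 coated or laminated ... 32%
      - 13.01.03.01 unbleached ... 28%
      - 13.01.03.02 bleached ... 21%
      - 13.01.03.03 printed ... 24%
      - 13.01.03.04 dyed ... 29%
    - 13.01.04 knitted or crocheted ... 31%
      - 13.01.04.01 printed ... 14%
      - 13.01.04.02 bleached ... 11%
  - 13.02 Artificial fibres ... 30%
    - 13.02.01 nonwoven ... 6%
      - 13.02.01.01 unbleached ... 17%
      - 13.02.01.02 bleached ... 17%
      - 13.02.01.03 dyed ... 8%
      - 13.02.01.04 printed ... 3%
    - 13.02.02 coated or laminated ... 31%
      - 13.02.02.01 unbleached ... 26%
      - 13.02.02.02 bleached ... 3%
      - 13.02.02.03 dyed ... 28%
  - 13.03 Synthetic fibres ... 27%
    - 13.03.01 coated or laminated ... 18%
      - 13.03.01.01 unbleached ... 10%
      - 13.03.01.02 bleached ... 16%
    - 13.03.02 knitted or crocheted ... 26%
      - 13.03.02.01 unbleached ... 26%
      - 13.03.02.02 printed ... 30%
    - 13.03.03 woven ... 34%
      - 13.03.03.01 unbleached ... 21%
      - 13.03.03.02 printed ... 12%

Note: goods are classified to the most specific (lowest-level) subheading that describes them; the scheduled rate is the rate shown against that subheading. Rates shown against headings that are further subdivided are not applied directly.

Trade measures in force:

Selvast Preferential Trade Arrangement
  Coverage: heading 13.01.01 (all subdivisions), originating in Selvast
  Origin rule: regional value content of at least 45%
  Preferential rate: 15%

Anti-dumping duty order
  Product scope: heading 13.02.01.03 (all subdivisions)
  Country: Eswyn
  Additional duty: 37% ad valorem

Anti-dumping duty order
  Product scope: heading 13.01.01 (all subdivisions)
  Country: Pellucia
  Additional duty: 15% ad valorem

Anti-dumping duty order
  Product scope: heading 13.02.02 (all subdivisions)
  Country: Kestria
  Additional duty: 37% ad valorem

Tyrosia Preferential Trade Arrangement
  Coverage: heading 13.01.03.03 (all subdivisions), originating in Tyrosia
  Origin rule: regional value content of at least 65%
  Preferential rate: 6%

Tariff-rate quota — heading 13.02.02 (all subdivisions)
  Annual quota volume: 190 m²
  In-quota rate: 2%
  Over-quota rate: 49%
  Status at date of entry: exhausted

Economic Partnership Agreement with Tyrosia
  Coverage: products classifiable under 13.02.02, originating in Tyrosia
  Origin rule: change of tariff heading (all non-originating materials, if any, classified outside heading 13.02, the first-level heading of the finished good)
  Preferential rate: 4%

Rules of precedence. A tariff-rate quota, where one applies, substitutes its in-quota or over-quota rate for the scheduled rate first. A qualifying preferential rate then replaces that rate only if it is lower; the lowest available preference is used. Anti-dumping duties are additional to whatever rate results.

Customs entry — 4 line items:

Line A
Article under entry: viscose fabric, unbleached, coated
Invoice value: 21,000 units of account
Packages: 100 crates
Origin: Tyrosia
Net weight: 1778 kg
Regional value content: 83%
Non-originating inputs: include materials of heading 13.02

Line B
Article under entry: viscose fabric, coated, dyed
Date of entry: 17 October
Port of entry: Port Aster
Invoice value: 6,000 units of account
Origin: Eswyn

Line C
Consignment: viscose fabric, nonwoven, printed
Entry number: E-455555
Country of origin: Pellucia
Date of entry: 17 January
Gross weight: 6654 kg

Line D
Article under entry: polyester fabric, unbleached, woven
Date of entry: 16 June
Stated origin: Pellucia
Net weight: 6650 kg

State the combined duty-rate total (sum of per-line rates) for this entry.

Line A: viscose → 13.02; coated → 13.02.02; unbleached → 13.02.02.01. Scheduled 26%. quota on 13.02.02 exhausted → over-quota 49%; Tyrosia agreement on 13.01.03.03: 13.02.02.01 not covered; Tyrosia agreement on 13.02.02: CTH not met. → 49%.
Line B: viscose → 13.02; coated → 13.02.02; dyed → 13.02.02.03. Scheduled 28%. quota on 13.02.02 exhausted → over-quota 49%. → 49%.
Line C: viscose → 13.02; nonwoven → 13.02.01; printed → 13.02.01.04. Scheduled 3%. No special measure applies. → 3%.
Line D: polyester → 13.03; woven → 13.03.03; unbleached → 13.03.03.01. Scheduled 21%. No special measure applies. → 21%.
Sum: 49% + 49% + 3% + 21% = 122%.

122%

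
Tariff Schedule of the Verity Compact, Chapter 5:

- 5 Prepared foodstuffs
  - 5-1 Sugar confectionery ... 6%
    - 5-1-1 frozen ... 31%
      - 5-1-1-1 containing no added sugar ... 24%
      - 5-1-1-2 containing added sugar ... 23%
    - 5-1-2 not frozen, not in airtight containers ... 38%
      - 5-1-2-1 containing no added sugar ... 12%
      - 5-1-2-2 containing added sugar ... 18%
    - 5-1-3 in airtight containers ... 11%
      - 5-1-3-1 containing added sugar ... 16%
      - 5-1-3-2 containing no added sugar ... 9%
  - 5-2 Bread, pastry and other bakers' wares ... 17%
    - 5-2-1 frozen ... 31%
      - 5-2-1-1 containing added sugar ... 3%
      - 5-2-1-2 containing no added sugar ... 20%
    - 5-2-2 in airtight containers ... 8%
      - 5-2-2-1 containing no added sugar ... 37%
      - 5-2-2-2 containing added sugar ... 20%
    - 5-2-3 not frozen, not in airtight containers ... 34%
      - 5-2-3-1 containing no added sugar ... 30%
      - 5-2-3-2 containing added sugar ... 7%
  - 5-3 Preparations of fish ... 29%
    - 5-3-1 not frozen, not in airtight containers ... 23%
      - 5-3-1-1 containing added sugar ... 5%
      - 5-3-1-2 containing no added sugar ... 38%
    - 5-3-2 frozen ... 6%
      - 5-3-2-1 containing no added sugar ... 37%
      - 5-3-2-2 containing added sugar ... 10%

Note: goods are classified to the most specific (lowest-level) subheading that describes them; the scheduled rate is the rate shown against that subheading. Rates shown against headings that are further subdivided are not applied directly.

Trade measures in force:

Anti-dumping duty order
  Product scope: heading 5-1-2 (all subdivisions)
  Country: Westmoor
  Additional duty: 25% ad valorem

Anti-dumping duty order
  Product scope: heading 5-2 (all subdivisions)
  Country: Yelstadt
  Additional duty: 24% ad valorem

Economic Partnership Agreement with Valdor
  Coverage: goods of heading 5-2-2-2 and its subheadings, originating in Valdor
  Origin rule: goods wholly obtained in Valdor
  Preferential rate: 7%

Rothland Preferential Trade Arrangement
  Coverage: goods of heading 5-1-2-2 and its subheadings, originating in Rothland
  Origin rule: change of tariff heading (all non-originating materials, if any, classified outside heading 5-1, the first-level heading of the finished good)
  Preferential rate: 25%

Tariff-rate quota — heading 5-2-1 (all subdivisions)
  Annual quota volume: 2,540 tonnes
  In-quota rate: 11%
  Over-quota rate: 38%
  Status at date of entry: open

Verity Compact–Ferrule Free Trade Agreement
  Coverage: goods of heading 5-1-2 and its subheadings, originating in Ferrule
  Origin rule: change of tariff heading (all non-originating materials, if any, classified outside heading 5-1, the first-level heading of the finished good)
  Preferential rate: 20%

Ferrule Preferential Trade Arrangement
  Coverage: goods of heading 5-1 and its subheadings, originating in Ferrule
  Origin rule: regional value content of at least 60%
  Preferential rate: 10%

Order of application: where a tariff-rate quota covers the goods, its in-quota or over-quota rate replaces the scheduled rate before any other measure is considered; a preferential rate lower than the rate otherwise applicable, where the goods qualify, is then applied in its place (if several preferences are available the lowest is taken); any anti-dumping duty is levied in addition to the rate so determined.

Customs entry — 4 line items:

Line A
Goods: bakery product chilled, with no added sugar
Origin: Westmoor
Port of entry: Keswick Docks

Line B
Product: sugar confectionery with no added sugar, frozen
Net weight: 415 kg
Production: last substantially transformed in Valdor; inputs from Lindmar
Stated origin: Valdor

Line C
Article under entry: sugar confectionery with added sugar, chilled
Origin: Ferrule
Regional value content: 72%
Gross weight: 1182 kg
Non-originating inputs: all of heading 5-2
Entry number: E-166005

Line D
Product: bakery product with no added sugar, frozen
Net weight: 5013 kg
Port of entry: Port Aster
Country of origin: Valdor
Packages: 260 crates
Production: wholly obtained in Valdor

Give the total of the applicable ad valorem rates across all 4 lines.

75%

Line A: bakery product → 5-2; chilled → 5-2-3; with no added sugar → 5-2-3-1. Scheduled 30%. No special measure applies. → 30%.
Line B: sugar confectionery → 5-1; frozen → 5-1-1; with no added sugar → 5-1-1-1. Scheduled 24%. Valdor agreement on 5-2-2-2: 5-1-1-1 not covered. → 24%.
Line C: sugar confectionery → 5-1; chilled → 5-1-2; with added sugar → 5-1-2-2. Scheduled 18%. Ferrule agreement on 5-1-2: CTH met → 20% available; Ferrule agreement on 5-1: RVC ≥ 60% → 10% available; preferential 10%. → 10%.
Line D: bakery product → 5-2; frozen → 5-2-1; with no added sugar → 5-2-1-2. Scheduled 20%. quota on 5-2-1 open → in-quota 11%; Valdor agreement on 5-2-2-2: 5-2-1-2 not covered. → 11%.
Sum: 30% + 24% + 10% + 11% = 75%.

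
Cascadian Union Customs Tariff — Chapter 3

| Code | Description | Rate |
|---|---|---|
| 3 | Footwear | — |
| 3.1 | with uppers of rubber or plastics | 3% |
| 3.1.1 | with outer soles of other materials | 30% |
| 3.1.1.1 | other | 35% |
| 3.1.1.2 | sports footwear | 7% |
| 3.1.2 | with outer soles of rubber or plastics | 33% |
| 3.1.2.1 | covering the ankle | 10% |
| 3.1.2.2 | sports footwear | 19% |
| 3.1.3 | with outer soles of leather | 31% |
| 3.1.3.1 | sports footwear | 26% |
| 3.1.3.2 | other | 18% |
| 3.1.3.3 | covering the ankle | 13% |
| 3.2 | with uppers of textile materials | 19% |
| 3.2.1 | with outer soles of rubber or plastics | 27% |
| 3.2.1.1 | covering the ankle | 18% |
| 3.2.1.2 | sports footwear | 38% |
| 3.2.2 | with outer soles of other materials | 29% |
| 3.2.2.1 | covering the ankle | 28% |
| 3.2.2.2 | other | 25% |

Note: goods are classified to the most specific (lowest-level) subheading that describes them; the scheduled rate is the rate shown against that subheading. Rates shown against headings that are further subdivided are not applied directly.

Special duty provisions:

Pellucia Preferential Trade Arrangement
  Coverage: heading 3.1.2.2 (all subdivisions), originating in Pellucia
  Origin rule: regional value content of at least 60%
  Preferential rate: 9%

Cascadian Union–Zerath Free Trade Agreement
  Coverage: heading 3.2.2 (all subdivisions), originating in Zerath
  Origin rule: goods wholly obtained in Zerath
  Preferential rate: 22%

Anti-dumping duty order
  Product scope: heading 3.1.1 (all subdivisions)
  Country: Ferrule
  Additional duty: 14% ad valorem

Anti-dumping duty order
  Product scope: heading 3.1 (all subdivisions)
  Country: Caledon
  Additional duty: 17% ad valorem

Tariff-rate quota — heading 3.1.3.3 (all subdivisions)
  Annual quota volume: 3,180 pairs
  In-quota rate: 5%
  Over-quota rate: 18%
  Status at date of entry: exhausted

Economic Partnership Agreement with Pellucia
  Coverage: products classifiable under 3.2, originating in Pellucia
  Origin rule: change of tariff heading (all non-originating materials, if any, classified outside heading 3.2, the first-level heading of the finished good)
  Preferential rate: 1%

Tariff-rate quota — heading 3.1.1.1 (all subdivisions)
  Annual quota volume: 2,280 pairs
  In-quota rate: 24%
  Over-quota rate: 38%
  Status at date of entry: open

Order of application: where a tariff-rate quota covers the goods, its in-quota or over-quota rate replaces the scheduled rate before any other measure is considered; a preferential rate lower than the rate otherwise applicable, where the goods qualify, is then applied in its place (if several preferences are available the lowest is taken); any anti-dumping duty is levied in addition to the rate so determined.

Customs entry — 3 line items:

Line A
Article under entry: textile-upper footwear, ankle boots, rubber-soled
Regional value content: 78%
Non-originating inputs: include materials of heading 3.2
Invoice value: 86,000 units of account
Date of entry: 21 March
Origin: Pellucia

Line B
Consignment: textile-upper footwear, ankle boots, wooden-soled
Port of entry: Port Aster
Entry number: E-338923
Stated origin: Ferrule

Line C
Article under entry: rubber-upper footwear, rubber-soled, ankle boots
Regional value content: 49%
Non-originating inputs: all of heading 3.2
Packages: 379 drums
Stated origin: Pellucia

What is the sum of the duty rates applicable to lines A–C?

56%

Line A: textile-upper → 3.2; rubber-soled → 3.2.1; ankle boots → 3.2.1.1. Scheduled 18%. Pellucia agreement on 3.1.2.2: 3.2.1.1 not covered; Pellucia agreement on 3.2: CTH not met. → 18%.
Line B: textile-upper → 3.2; wooden-soled → 3.2.2; ankle boots → 3.2.2.1. Scheduled 28%. No special measure applies. → 28%.
Line C: rubber-upper → 3.1; rubber-soled → 3.1.2; ankle boots → 3.1.2.1. Scheduled 10%. Pellucia agreement on 3.1.2.2: 3.1.2.1 not covered; Pellucia agreement on 3.2: 3.1.2.1 not covered. → 10%.
Sum: 18% + 28% + 10% = 56%.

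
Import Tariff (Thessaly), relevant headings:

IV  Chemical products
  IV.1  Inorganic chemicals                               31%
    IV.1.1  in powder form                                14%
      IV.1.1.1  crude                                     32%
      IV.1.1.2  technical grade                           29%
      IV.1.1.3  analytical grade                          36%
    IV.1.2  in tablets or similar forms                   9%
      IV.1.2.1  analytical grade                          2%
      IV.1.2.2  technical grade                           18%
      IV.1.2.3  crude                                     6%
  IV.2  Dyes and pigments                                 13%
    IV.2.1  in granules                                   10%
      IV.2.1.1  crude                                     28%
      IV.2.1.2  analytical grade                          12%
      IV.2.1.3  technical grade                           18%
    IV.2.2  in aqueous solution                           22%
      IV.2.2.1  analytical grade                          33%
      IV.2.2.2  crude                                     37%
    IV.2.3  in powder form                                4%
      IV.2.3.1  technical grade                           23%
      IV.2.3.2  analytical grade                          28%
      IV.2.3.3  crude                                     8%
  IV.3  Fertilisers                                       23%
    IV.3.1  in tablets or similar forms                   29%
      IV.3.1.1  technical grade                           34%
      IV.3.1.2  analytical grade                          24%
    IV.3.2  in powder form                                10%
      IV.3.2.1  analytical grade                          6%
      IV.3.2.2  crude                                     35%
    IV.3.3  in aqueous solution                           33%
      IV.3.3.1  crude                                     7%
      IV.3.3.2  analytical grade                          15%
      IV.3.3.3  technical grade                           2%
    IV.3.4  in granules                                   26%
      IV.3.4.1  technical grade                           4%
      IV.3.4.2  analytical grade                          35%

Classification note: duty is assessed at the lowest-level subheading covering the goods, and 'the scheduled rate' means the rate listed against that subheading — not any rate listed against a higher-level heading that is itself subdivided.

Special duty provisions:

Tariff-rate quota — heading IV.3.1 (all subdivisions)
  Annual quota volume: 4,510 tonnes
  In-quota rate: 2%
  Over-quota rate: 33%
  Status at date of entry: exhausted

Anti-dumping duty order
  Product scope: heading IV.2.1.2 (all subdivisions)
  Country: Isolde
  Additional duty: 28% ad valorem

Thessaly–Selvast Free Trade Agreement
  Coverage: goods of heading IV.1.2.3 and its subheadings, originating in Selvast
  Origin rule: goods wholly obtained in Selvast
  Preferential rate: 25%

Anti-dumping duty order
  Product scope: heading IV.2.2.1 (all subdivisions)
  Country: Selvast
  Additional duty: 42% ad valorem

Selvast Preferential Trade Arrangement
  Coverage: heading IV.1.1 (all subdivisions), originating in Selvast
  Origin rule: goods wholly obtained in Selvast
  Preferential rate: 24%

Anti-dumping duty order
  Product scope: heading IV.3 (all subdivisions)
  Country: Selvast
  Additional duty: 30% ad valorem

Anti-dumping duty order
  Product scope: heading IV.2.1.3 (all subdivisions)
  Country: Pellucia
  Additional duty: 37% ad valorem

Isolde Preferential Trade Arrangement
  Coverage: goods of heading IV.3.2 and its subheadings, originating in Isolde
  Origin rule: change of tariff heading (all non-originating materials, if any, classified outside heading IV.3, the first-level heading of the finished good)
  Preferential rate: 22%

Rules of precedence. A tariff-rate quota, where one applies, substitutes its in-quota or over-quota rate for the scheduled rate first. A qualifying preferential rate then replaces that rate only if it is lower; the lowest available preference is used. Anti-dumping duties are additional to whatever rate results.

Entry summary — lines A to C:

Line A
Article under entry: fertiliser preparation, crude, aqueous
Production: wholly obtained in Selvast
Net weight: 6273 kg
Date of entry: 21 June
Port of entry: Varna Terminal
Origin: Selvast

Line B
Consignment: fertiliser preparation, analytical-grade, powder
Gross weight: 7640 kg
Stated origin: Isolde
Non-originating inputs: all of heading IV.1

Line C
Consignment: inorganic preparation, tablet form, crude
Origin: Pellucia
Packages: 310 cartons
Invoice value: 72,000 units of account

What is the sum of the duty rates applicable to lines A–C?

Line A: fertiliser → IV.3; aqueous → IV.3.3; crude → IV.3.3.1. Scheduled 7%. Selvast agreement on IV.1.2.3: IV.3.3.1 not covered; Selvast agreement on IV.1.1: IV.3.3.1 not covered; anti-dumping (Selvast, IV.3): +30%; total 7% + 30% = 37%. → 37%.
Line B: fertiliser → IV.3; powder → IV.3.2; analytical-grade → IV.3.2.1. Scheduled 6%. Isolde agreement on IV.3.2: CTH met → 22% available; preference 22% not lower than 6% → no reduction. → 6%.
Line C: inorganic → IV.1; tablet form → IV.1.2; crude → IV.1.2.3. Scheduled 6%. No special measure applies. → 6%.
Sum: 37% + 6% + 6% = 49%.

49%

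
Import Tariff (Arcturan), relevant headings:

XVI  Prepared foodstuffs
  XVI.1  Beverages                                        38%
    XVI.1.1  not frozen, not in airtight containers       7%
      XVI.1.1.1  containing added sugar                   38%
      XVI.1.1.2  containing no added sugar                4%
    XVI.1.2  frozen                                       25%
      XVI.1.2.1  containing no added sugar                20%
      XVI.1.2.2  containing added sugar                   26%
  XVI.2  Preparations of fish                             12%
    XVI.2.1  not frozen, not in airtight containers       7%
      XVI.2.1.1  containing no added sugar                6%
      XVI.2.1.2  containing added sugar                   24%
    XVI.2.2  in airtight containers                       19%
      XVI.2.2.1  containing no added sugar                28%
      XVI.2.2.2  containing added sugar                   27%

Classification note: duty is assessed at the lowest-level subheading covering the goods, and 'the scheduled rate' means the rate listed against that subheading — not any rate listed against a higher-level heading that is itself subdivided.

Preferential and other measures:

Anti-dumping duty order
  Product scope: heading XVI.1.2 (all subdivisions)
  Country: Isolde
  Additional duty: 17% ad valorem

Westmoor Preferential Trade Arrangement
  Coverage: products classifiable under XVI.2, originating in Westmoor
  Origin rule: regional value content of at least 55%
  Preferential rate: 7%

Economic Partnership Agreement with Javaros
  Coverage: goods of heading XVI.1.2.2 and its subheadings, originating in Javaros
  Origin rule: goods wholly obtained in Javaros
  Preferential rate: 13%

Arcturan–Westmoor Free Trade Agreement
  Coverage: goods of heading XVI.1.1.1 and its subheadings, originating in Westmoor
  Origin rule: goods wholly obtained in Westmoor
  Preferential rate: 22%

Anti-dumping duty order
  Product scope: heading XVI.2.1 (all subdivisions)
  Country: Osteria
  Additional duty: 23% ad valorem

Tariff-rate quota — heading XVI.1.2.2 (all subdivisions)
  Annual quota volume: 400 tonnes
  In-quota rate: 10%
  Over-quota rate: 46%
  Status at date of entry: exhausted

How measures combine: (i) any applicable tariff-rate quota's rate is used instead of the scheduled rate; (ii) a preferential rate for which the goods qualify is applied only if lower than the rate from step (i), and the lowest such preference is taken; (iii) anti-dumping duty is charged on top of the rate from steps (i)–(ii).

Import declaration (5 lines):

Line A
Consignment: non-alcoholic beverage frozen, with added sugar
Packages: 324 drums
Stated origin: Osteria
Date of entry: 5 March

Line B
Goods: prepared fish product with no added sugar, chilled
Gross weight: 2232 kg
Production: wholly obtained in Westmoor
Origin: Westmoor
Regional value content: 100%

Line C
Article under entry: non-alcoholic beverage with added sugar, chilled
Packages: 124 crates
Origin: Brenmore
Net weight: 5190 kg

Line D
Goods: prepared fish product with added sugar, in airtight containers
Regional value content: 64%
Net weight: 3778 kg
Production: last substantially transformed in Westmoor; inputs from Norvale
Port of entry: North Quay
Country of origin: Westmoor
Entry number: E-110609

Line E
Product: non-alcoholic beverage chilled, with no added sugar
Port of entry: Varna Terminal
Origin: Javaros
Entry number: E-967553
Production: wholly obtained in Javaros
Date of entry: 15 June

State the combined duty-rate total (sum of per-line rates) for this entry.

101%

Line A: non-alcoholic beverage → XVI.1; frozen → XVI.1.2; with added sugar → XVI.1.2.2. Scheduled 26%. quota on XVI.1.2.2 exhausted → over-quota 46%. → 46%.
Line B: prepared fish product → XVI.2; chilled → XVI.2.1; with no added sugar → XVI.2.1.1. Scheduled 6%. Westmoor agreement on XVI.2: RVC ≥ 55% → 7% available; Westmoor agreement on XVI.1.1.1: XVI.2.1.1 not covered; preference 7% not lower than 6% → no reduction. → 6%.
Line C: non-alcoholic beverage → XVI.1; chilled → XVI.1.1; with added sugar → XVI.1.1.1. Scheduled 38%. No special measure applies. → 38%.
Line D: prepared fish product → XVI.2; in airtight containers → XVI.2.2; with added sugar → XVI.2.2.2. Scheduled 27%. Westmoor agreement on XVI.2: RVC ≥ 55% → 7% available; Westmoor agreement on XVI.1.1.1: XVI.2.2.2 not covered; preferential 7%. → 7%.
Line E: non-alcoholic beverage → XVI.1; chilled → XVI.1.1; with no added sugar → XVI.1.1.2. Scheduled 4%. Javaros agreement on XVI.1.2.2: XVI.1.1.2 not covered. → 4%.
Sum: 46% + 6% + 38% + 7% + 4% = 101%.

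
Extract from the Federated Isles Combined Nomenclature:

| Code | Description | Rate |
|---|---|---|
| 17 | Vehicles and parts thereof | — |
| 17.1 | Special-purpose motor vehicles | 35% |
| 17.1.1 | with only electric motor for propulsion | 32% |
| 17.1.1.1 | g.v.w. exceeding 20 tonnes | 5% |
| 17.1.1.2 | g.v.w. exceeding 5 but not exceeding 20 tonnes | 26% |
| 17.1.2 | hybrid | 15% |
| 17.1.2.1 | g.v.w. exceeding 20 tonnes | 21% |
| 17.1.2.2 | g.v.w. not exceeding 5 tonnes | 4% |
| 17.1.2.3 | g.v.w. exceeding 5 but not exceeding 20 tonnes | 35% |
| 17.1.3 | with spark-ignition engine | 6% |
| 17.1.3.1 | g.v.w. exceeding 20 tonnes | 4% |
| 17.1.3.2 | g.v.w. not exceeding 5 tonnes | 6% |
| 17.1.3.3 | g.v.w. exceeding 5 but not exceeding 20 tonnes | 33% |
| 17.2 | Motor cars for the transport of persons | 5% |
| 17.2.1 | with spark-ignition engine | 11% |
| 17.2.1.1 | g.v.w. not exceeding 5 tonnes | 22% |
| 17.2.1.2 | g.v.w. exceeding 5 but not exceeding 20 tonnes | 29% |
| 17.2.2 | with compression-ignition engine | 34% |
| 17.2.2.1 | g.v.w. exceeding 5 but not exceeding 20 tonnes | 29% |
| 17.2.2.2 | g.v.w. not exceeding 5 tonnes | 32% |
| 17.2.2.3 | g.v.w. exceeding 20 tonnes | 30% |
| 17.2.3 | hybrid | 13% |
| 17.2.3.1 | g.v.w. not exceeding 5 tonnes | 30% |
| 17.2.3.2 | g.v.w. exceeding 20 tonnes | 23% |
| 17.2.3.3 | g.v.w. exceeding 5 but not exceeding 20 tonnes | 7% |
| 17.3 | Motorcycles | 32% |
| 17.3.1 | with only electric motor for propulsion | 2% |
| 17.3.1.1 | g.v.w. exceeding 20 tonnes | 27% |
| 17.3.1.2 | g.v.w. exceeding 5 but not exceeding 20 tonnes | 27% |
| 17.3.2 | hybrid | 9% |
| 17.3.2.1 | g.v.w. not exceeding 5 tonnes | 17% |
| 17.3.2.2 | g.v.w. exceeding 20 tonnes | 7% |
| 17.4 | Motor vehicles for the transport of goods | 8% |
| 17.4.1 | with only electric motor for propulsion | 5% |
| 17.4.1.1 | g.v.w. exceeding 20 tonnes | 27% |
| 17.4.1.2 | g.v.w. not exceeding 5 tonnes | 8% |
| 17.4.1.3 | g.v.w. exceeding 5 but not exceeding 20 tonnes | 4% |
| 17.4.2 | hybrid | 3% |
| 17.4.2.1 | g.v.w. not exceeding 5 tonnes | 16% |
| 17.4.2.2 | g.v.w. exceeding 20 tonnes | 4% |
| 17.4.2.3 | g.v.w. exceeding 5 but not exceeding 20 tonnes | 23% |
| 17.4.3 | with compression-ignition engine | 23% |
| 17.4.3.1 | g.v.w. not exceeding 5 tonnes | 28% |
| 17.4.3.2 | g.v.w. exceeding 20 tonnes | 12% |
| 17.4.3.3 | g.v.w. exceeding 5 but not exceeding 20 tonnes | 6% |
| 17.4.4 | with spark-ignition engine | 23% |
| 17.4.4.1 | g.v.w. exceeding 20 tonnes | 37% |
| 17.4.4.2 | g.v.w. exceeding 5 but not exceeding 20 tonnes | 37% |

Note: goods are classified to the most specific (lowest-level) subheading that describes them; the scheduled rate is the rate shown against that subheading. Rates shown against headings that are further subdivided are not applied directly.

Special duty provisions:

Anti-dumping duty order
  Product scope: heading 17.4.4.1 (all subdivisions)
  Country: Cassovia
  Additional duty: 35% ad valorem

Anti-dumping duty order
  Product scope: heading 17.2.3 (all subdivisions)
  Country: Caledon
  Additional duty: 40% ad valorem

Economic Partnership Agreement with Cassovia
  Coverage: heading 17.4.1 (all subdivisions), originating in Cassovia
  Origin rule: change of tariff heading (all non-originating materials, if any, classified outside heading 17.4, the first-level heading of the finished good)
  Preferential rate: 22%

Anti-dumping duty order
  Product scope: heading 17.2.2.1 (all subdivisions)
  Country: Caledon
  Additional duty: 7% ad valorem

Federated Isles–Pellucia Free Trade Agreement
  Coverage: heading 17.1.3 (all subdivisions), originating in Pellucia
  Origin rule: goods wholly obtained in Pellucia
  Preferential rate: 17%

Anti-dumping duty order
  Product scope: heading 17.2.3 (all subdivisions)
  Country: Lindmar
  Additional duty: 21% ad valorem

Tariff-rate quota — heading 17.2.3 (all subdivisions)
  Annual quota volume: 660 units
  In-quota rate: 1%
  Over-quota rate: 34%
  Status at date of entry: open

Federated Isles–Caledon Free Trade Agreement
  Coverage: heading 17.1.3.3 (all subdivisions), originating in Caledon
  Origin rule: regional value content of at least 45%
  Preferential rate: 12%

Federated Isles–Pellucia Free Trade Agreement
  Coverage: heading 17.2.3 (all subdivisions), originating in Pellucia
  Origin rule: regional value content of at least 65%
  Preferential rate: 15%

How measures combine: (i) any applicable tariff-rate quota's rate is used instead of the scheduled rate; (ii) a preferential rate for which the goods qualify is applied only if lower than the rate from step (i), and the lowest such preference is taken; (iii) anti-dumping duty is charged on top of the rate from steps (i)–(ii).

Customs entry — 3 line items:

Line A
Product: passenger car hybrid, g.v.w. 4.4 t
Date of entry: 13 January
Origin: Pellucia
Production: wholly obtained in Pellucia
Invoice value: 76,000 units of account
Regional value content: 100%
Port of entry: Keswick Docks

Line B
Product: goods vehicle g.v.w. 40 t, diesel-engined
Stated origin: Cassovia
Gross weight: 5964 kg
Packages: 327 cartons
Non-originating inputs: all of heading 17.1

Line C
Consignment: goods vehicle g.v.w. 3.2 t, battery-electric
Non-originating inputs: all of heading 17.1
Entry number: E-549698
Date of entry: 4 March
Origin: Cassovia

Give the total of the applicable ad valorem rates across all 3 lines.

Line A: passenger car → 17.2; hybrid → 17.2.3; g.v.w. 4.4 t → 17.2.3.1. Scheduled 30%. quota on 17.2.3 open → in-quota 1%; Pellucia agreement on 17.1.3: 17.2.3.1 not covered; Pellucia agreement on 17.2.3: RVC ≥ 65% → 15% available; preference 15% not lower than 1% → no reduction. → 1%.
Line B: goods vehicle → 17.4; diesel-engined → 17.4.3; g.v.w. 40 t → 17.4.3.2. Scheduled 12%. Cassovia agreement on 17.4.1: 17.4.3.2 not covered. → 12%.
Line C: goods vehicle → 17.4; battery-electric → 17.4.1; g.v.w. 3.2 t → 17.4.1.2. Scheduled 8%. Cassovia agreement on 17.4.1: CTH met → 22% available; preference 22% not lower than 8% → no reduction. → 8%.
Sum: 1% + 12% + 8% = 21%.

21%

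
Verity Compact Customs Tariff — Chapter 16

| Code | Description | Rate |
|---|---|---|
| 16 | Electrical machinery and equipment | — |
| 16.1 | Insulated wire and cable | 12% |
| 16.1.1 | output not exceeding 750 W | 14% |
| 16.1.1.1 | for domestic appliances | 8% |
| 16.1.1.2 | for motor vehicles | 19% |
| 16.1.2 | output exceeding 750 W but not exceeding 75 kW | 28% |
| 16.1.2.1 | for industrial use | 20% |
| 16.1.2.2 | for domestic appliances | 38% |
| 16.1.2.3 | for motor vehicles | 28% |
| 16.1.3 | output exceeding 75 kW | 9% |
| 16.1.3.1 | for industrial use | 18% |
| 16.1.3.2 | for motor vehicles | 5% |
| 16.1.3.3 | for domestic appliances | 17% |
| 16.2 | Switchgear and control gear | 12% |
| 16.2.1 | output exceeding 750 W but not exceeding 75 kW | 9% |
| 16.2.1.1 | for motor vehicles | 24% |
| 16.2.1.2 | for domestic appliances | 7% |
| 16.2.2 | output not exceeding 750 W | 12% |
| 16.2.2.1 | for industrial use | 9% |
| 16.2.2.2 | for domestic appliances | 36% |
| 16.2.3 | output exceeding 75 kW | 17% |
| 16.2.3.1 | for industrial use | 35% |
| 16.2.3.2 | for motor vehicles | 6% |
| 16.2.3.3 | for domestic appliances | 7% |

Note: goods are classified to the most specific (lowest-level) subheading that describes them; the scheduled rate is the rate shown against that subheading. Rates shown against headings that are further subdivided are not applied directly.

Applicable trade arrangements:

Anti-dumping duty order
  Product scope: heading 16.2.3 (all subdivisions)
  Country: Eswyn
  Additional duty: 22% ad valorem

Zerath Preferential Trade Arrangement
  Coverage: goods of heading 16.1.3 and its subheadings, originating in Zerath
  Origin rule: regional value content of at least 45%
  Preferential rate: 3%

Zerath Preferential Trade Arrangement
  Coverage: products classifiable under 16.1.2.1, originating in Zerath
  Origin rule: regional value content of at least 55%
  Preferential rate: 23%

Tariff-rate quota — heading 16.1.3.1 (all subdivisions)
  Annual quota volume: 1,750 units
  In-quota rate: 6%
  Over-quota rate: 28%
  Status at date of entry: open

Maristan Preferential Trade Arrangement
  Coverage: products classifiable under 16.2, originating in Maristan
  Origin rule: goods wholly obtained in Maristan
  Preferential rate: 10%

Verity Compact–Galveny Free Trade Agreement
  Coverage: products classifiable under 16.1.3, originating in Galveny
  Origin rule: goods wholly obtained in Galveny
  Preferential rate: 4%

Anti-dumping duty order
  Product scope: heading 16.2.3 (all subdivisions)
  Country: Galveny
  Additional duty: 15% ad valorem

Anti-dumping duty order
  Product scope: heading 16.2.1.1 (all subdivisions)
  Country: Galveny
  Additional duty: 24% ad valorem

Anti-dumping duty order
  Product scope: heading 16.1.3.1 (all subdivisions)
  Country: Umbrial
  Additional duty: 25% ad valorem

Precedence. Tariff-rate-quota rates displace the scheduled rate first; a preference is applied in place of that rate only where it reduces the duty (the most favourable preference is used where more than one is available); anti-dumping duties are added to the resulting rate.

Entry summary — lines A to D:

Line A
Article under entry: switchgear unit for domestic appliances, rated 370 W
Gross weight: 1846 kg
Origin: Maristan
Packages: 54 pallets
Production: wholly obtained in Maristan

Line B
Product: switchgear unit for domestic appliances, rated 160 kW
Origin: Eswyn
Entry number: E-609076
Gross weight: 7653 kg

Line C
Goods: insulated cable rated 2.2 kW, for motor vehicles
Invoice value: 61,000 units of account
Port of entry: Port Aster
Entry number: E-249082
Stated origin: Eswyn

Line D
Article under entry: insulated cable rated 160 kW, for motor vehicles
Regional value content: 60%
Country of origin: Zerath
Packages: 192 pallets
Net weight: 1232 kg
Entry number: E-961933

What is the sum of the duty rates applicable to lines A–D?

Line A: switchgear unit → 16.2; rated 370 W → 16.2.2; for domestic appliances → 16.2.2.2. Scheduled 36%. Maristan agreement on 16.2: wholly obtained → 10% available; preferential 10%. → 10%.
Line B: switchgear unit → 16.2; rated 160 kW → 16.2.3; for domestic appliances → 16.2.3.3. Scheduled 7%. anti-dumping (Eswyn, 16.2.3): +22%; total 7% + 22% = 29%. → 29%.
Line C: insulated cable → 16.1; rated 2.2 kW → 16.1.2; for motor vehicles → 16.1.2.3. Scheduled 28%. No special measure applies. → 28%.
Line D: insulated cable → 16.1; rated 160 kW → 16.1.3; for motor vehicles → 16.1.3.2. Scheduled 5%. Zerath agreement on 16.1.3: RVC ≥ 45% → 3% available; Zerath agreement on 16.1.2.1: 16.1.3.2 not covered; preferential 3%. → 3%.
Sum: 10% + 29% + 28% + 3% = 70%.

70%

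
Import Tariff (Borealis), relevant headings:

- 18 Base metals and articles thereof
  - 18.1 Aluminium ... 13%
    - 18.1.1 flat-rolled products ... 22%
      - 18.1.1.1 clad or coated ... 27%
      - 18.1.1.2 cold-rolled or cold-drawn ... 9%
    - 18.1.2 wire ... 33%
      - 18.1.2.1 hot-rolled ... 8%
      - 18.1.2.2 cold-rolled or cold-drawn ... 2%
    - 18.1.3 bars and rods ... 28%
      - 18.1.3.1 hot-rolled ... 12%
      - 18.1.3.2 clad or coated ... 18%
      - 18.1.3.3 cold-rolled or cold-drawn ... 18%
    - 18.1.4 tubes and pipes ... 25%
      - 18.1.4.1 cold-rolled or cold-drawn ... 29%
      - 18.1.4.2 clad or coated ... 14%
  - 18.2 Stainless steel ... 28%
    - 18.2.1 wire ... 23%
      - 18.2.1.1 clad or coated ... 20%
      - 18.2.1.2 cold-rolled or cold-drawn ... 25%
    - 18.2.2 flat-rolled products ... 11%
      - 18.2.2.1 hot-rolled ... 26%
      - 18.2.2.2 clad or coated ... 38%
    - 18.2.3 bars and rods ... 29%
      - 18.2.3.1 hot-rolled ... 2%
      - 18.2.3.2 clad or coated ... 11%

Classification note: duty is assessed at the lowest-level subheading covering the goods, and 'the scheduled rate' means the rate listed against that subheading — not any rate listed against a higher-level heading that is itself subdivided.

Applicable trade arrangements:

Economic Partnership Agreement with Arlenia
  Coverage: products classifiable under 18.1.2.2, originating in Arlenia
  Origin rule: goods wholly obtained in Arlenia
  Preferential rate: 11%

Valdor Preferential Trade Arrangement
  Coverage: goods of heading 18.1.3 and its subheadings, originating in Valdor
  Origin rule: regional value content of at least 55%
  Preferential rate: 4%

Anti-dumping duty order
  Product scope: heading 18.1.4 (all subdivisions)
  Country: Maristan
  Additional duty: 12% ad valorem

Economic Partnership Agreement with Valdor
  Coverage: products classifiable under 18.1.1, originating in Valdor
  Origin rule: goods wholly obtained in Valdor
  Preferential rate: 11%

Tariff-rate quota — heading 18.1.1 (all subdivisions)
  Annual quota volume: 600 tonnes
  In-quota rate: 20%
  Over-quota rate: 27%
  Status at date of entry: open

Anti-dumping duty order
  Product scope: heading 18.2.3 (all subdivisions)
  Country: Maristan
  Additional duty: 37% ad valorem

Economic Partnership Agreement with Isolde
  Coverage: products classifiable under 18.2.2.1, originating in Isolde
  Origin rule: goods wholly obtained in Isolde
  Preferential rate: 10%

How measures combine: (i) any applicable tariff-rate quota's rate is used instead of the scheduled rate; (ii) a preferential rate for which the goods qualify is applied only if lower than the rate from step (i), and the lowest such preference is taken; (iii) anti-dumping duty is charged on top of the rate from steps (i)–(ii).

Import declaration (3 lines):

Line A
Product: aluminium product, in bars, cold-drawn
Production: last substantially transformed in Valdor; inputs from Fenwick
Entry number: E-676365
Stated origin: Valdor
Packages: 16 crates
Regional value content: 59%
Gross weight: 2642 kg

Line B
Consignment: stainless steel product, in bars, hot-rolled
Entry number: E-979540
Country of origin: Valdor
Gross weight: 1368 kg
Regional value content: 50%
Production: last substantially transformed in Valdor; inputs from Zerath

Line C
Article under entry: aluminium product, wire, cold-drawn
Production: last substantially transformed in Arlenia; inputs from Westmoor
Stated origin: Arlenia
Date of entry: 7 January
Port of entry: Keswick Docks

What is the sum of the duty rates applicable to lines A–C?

8%

Line A: aluminium → 18.1; in bars → 18.1.3; cold-drawn → 18.1.3.3. Scheduled 18%. Valdor agreement on 18.1.3: RVC ≥ 55% → 4% available; Valdor agreement on 18.1.1: 18.1.3.3 not covered; preferential 4%. → 4%.
Line B: stainless steel → 18.2; in bars → 18.2.3; hot-rolled → 18.2.3.1. Scheduled 2%. Valdor agreement on 18.1.3: 18.2.3.1 not covered; Valdor agreement on 18.1.1: 18.2.3.1 not covered. → 2%.
Line C: aluminium → 18.1; wire → 18.1.2; cold-drawn → 18.1.2.2. Scheduled 2%. Arlenia agreement on 18.1.2.2: not wholly obtained. → 2%.
Sum: 4% + 2% + 2% = 8%.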